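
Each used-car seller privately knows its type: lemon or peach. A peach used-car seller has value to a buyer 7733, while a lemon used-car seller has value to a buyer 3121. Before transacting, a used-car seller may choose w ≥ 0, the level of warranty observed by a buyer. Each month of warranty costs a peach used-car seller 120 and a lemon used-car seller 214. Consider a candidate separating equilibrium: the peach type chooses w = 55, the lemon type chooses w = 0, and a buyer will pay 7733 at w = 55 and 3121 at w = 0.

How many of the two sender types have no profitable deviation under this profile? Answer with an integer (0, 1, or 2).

1

Peach type: signal → 7733 − 120 × 55 = 1133; deviate to 0 → 3121. IC fails (1133 < 3121).
Lemon type: stay at 0 → 3121; mimic → 7733 − 214 × 55 = -4037. IC holds (3121 ≥ -4037).
1 of 2 constraints hold, so this profile is not an equilibrium.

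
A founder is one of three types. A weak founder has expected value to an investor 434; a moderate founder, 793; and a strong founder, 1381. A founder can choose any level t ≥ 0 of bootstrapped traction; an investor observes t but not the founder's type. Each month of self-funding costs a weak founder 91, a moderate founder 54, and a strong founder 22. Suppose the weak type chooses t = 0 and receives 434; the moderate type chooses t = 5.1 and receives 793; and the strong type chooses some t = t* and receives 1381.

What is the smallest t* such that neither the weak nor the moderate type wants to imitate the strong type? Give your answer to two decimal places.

15.99

Weak type (on-path payoff 434) won't mimic when 434 ≥ 1381 − 91·t*, i.e. t* ≥ 10.41.
Moderate type (on-path payoff 793 − 54×5.1 = 517.6) won't mimic when 517.6 ≥ 1381 − 54·t*, i.e. t* ≥ 15.99.
Both must hold, so t* = max(10.41, 15.99) = 15.99. The moderate type's constraint binds.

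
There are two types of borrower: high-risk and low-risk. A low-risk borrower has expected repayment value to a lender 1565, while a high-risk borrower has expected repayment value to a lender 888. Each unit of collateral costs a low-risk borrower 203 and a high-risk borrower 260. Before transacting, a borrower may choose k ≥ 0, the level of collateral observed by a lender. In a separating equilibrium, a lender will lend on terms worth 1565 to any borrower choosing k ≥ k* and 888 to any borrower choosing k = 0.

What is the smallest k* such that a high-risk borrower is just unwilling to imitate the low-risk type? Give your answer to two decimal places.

2.60

A high-risk borrower choosing k = 0 receives 888.
Imitating at k* instead would pay 1565 at cost 260·k*, netting 1565 − 260·k*.
Indifference: 888 = 1565 − 260·k*, so k* = (1565 − 888) / 260 ≈ 2.60.
This is the high-risk type's binding incentive-compatibility constraint; any k ≥ 2.60 sustains separation on that side.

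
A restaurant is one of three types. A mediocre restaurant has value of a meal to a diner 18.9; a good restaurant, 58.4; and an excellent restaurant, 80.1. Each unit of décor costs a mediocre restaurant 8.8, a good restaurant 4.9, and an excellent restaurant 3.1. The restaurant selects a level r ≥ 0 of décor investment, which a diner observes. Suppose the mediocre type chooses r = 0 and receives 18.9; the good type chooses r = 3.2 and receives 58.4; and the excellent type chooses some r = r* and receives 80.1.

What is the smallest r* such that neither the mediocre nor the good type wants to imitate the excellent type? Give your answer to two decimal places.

7.63

Good type (on-path payoff 58.4 − 4.9×3.2 = 42.72) won't mimic when 42.72 ≥ 80.1 − 4.9·r*, i.e. r* ≥ 7.63.
Mediocre type (on-path payoff 18.9) won't mimic when 18.9 ≥ 80.1 − 8.8·r*, i.e. r* ≥ 6.95.
Both must hold, so r* = max(6.95, 7.63) = 7.63. The good type's constraint binds.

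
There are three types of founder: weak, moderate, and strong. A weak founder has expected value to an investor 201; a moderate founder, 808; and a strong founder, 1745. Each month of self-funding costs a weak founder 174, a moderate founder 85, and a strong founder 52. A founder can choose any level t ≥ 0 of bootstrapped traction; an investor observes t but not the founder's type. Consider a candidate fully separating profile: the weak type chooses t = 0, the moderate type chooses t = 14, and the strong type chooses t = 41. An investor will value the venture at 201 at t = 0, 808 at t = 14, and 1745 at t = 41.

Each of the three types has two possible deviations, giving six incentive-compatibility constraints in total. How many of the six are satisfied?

Moderate (own payoff 808 − 85×14 = -382): to t=0 gives 201 → profitable ✗; to t=41 gives 1745 − 85×41 = -1740 → no gain ✓.
Weak (own payoff 201): to t=14 gives 808 − 174×14 = -1628 → no gain ✓; to t=41 gives 1745 − 174×41 = -5389 → no gain ✓.
Strong (own payoff 1745 − 52×41 = -387): to t=0 gives 201 → profitable ✗; to t=14 gives 808 − 52×14 = 80 → profitable ✗.
3 of the 6 constraints hold; not an equilibrium.

3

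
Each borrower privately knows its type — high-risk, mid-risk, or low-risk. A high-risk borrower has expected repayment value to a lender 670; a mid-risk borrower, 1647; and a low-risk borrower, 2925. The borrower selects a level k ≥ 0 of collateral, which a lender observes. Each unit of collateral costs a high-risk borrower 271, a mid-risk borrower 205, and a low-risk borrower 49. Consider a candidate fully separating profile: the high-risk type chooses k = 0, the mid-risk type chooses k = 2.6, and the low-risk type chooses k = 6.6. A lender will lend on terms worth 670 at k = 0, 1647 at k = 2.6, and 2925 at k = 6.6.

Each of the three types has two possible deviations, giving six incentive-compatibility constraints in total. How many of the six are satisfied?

3

High-risk (own payoff 670): to k=2.6 gives 1647 − 271×2.6 = 942.4 → profitable ✗; to k=6.6 gives 2925 − 271×6.6 = 1136.4 → profitable ✗.
Mid-risk (own payoff 1647 − 205×2.6 = 1114): to k=0 gives 670 → no gain ✓; to k=6.6 gives 2925 − 205×6.6 = 1572 → profitable ✗.
Low-risk (own payoff 2925 − 49×6.6 = 2601.6): to k=0 gives 670 → no gain ✓; to k=2.6 gives 1647 − 49×2.6 = 1519.6 → no gain ✓.
3 of the 6 constraints hold; not an equilibrium.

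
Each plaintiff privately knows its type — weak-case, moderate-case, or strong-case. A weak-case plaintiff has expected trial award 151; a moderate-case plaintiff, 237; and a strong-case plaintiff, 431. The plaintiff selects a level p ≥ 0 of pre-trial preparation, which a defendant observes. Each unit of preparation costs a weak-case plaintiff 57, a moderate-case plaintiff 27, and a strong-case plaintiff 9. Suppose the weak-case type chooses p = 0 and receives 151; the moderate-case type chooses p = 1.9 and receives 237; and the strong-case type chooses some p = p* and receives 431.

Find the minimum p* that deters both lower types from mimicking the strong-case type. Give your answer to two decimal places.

9.09

Moderate-case type (on-path payoff 237 − 27×1.9 = 185.7) won't mimic when 185.7 ≥ 431 − 27·p*, i.e. p* ≥ 9.09.
Weak-case type (on-path payoff 151) won't mimic when 151 ≥ 431 − 57·p*, i.e. p* ≥ 4.91.
Both must hold, so p* = max(4.91, 9.09) = 9.09. The moderate-case type's constraint binds.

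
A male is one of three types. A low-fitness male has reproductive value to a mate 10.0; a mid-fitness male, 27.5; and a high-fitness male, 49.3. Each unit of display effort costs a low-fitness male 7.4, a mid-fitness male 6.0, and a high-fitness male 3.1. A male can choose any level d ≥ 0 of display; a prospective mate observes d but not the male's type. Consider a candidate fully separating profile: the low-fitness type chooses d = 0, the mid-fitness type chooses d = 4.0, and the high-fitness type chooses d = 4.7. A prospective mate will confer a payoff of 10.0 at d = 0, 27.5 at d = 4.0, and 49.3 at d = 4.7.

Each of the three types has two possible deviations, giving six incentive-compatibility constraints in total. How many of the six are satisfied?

High-fitness (own payoff 49.3 − 3.1×4.7 = 34.73): to d=0 gives 10.0 → no gain ✓; to d=4.0 gives 27.5 − 3.1×4.0 = 15.1 → no gain ✓.
Mid-fitness (own payoff 27.5 − 6.0×4.0 = 3.5): to d=0 gives 10.0 → profitable ✗; to d=4.7 gives 49.3 − 6.0×4.7 = 21.1 → profitable ✗.
Low-fitness (own payoff 10.0): to d=4.0 gives 27.5 − 7.4×4.0 = -2.1 → no gain ✓; to d=4.7 gives 49.3 − 7.4×4.7 = 14.52 → profitable ✗.
3 of the 6 constraints hold; not an equilibrium.

3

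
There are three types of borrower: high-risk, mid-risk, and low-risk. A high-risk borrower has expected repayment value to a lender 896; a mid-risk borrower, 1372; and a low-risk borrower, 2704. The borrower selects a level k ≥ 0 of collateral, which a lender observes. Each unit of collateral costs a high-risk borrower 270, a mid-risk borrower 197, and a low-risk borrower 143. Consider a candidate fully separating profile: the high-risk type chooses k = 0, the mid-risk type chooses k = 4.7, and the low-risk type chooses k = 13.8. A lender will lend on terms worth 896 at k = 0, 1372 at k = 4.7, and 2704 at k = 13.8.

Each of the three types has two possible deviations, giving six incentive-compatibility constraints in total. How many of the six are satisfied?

4

Low-risk (own payoff 2704 − 143×13.8 = 730.6): to k=0 gives 896 → profitable ✗; to k=4.7 gives 1372 − 143×4.7 = 699.9 → no gain ✓.
Mid-risk (own payoff 1372 − 197×4.7 = 446.1): to k=0 gives 896 → profitable ✗; to k=13.8 gives 2704 − 197×13.8 = -14.6 → no gain ✓.
High-risk (own payoff 896): to k=4.7 gives 1372 − 270×4.7 = 103 → no gain ✓; to k=13.8 gives 2704 − 270×13.8 = -1022 → no gain ✓.
4 of the 6 constraints hold; not an equilibrium.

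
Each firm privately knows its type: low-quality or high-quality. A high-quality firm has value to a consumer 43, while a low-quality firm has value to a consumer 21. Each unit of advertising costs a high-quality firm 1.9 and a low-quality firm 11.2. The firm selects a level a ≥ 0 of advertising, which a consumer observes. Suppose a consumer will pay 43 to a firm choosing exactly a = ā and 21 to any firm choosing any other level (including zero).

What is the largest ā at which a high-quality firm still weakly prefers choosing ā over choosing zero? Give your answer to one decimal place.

11.6

Choosing ā yields the high-quality type 43 − 1.9·ā; choosing zero yields 21.
The high-quality type is indifferent at 43 − 1.9·ā = 21, i.e. ā = (43 − 21) / 1.9 ≈ 11.6.
For any ā above 11.6 the high-quality type would rather pool at zero, so separation collapses.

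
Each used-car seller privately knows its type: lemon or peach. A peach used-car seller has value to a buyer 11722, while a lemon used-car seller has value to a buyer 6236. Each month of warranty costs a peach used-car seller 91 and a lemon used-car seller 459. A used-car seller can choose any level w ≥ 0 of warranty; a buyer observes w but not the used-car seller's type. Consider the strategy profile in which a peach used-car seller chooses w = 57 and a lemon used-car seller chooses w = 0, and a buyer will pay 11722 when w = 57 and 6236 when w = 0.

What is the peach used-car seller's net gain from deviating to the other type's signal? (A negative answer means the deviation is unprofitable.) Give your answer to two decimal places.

Playing w = 57 the peach used-car seller receives 11722 − 91 × 57 = 6535.
Deviating to w = 0 yields 6236 instead.
Gain from deviating: 6236 − 6535 = -299.00.
The gain is negative, so the peach type's incentive-compatibility constraint is satisfied.

-299.00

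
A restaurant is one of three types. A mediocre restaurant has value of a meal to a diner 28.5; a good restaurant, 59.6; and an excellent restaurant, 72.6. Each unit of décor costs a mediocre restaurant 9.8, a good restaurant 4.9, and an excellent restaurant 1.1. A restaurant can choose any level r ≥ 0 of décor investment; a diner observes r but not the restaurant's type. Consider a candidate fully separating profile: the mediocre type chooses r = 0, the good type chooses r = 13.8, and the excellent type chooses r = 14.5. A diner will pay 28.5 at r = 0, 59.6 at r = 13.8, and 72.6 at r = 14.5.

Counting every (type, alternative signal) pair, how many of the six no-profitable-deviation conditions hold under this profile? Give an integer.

4

Mediocre (own payoff 28.5): to r=13.8 gives 59.6 − 9.8×13.8 = -75.64 → no gain ✓; to r=14.5 gives 72.6 − 9.8×14.5 = -69.5 → no gain ✓.
Excellent (own payoff 72.6 − 1.1×14.5 = 56.65): to r=0 gives 28.5 → no gain ✓; to r=13.8 gives 59.6 − 1.1×13.8 = 44.42 → no gain ✓.
Good (own payoff 59.6 − 4.9×13.8 = -8.02): to r=0 gives 28.5 → profitable ✗; to r=14.5 gives 72.6 − 4.9×14.5 = 1.55 → profitable ✗.
4 of the 6 constraints hold; not an equilibrium.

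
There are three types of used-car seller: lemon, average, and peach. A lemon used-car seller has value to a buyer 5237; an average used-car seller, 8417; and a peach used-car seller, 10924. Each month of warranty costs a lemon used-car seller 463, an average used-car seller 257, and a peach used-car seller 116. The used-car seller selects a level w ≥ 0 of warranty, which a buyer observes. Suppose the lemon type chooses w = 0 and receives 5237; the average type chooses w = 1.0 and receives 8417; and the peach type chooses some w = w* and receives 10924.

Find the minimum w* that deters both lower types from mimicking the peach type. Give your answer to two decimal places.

12.28

Lemon type (on-path payoff 5237) won't mimic when 5237 ≥ 10924 − 463·w*, i.e. w* ≥ 12.28.
Average type (on-path payoff 8417 − 257×1.0 = 8160) won't mimic when 8160 ≥ 10924 − 257·w*, i.e. w* ≥ 10.75.
Both must hold, so w* = max(12.28, 10.75) = 12.28. The lemon type's constraint binds.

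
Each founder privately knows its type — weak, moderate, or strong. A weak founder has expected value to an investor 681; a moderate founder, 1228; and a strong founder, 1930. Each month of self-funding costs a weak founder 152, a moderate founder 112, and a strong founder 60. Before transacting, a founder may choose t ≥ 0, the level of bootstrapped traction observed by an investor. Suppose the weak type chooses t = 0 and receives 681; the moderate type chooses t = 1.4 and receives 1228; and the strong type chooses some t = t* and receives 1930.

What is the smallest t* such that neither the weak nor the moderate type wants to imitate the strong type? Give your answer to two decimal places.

Moderate type (on-path payoff 1228 − 112×1.4 = 1071.2) won't mimic when 1071.2 ≥ 1930 − 112·t*, i.e. t* ≥ 7.67.
Weak type (on-path payoff 681) won't mimic when 681 ≥ 1930 − 152·t*, i.e. t* ≥ 8.22.
Both must hold, so t* = max(8.22, 7.67) = 8.22. The weak type's constraint binds.

8.22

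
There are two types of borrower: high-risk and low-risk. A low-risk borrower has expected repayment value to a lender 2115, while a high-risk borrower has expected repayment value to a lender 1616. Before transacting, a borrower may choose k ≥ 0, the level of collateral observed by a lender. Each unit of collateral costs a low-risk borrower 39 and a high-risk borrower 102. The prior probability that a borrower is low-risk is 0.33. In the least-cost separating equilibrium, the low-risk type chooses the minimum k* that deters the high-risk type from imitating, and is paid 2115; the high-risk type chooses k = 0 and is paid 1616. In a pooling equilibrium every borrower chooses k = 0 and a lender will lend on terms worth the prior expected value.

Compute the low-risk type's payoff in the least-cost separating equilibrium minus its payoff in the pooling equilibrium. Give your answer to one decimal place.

143.5

Least-cost separating signal: k* solves 1616 = 2115 − 102·k*, so k* = (2115 − 1616)/102 ≈ 4.8922.
Low-risk type's separating payoff: 2115 − 39 × k* = 2115 − 39 × (2115 − 1616)/102 = 2115 − 19461/102 ≈ 1924.206.
Pooling payoff: 0.33 × 2115 + 0.67 × 1616 = 1780.67.
Difference: 1924.206 − 1780.67 = 143.536, i.e. 143.5 to one decimal place.
The low-risk type prefers to separate.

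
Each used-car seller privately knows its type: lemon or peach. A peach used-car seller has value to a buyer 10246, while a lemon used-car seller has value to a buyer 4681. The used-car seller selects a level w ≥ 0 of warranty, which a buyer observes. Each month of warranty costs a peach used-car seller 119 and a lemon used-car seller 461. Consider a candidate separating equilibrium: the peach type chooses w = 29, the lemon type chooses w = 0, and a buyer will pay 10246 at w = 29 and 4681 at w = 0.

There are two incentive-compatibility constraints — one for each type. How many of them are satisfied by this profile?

Lemon type: stay at 0 → 4681; mimic → 10246 − 461 × 29 = -3123. IC holds (4681 ≥ -3123).
Peach type: signal → 10246 − 119 × 29 = 6795; deviate to 0 → 4681. IC holds (6795 ≥ 4681).
2 of 2 constraints hold, so this is a separating equilibrium.

2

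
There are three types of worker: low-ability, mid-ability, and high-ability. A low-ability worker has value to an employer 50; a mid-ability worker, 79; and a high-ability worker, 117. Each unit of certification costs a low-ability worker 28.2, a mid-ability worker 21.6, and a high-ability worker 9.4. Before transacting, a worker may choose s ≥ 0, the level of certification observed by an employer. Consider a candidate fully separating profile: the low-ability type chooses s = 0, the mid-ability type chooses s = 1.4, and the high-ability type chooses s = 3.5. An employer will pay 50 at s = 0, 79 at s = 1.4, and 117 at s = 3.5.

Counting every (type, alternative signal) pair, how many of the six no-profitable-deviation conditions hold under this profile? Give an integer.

High-ability (own payoff 117 − 9.4×3.5 = 84.1): to s=0 gives 50 → no gain ✓; to s=1.4 gives 79 − 9.4×1.4 = 65.84 → no gain ✓.
Mid-ability (own payoff 79 − 21.6×1.4 = 48.76): to s=0 gives 50 → profitable ✗; to s=3.5 gives 117 − 21.6×3.5 = 41.4 → no gain ✓.
Low-ability (own payoff 50): to s=1.4 gives 79 − 28.2×1.4 = 39.52 → no gain ✓; to s=3.5 gives 117 − 28.2×3.5 = 18.3 → no gain ✓.
5 of the 6 constraints hold; not an equilibrium.

5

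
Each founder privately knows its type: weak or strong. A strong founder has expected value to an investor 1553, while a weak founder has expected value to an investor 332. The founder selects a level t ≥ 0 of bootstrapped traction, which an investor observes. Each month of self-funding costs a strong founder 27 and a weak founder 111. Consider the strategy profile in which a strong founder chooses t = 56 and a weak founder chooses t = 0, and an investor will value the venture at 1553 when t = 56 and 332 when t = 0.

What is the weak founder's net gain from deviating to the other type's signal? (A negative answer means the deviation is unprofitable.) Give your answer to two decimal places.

Playing t = 0 the weak founder receives 332.
Deviating to t = 56 brings payment 1553 at cost 111 × 56 = 6216, netting -4663.
Gain from deviating: -4663 − 332 = -4995.00.
The gain is negative, so the weak type's incentive-compatibility constraint is satisfied.

-4995.00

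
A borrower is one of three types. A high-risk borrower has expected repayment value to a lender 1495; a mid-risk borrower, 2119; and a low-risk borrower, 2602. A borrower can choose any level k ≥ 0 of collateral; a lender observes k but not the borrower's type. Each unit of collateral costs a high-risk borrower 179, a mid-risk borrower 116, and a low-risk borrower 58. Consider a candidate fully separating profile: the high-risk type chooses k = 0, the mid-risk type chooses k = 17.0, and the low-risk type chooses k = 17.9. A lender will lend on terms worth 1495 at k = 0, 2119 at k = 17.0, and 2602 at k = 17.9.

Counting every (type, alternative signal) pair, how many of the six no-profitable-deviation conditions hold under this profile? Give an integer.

High-risk (own payoff 1495): to k=17.0 gives 2119 − 179×17.0 = -924 → no gain ✓; to k=17.9 gives 2602 − 179×17.9 = -602.1 → no gain ✓.
Mid-risk (own payoff 2119 − 116×17.0 = 147): to k=0 gives 1495 → profitable ✗; to k=17.9 gives 2602 − 116×17.9 = 525.6 → profitable ✗.
Low-risk (own payoff 2602 − 58×17.9 = 1563.8): to k=0 gives 1495 → no gain ✓; to k=17.0 gives 2119 − 58×17.0 = 1133 → no gain ✓.
4 of the 6 constraints hold; not an equilibrium.

4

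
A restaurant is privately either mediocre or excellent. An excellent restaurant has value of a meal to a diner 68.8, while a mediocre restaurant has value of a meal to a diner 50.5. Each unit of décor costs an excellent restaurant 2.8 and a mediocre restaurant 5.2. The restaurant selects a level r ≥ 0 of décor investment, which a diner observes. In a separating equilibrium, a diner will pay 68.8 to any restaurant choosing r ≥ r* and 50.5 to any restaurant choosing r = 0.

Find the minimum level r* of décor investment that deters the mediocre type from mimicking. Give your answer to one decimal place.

A mediocre restaurant choosing r = 0 receives 50.5.
Imitating at r* instead would pay 68.8 at cost 5.2·r*, netting 68.8 − 5.2·r*.
Indifference: 50.5 = 68.8 − 5.2·r*, so r* = (68.8 − 50.5) / 5.2 ≈ 3.5.
At r* the mediocre type's incentive constraint just binds; the excellent type strictly prefers r* since its per-unit cost is lower.

3.5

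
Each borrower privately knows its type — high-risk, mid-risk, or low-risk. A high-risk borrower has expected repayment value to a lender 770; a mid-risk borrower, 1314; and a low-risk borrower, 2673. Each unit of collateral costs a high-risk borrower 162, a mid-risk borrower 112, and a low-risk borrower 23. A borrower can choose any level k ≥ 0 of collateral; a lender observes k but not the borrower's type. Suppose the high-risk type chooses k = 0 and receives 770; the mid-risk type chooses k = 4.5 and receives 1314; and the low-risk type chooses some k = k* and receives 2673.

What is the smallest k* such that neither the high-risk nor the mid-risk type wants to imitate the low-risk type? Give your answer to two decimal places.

High-risk type (on-path payoff 770) won't mimic when 770 ≥ 2673 − 162·k*, i.e. k* ≥ 11.75.
Mid-risk type (on-path payoff 1314 − 112×4.5 = 810) won't mimic when 810 ≥ 2673 − 112·k*, i.e. k* ≥ 16.63.
Both must hold, so k* = max(11.75, 16.63) = 16.63. The mid-risk type's constraint binds.

16.63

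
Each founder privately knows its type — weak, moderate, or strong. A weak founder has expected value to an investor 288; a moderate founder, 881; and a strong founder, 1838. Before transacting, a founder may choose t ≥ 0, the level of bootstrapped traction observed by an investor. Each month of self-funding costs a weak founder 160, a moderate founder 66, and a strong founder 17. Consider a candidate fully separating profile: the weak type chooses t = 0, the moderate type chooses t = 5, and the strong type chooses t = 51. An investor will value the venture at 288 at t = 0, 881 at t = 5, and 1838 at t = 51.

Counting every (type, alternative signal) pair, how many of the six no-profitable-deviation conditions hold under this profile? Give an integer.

Weak (own payoff 288): to t=5 gives 881 − 160×5 = 81 → no gain ✓; to t=51 gives 1838 − 160×51 = -6322 → no gain ✓.
Strong (own payoff 1838 − 17×51 = 971): to t=0 gives 288 → no gain ✓; to t=5 gives 881 − 17×5 = 796 → no gain ✓.
Moderate (own payoff 881 − 66×5 = 551): to t=0 gives 288 → no gain ✓; to t=51 gives 1838 − 66×51 = -1528 → no gain ✓.
6 of the 6 constraints hold; this profile is a separating equilibrium.

6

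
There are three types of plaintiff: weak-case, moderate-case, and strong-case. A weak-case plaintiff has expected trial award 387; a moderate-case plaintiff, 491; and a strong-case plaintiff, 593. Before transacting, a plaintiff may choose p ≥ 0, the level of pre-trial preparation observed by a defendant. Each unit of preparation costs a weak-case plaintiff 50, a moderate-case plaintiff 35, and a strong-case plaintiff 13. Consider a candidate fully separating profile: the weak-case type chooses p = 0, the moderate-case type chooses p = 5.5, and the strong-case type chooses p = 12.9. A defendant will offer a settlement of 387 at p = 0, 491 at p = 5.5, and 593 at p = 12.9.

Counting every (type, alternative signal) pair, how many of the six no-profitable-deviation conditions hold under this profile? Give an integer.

5

Moderate-case (own payoff 491 − 35×5.5 = 298.5): to p=0 gives 387 → profitable ✗; to p=12.9 gives 593 − 35×12.9 = 141.5 → no gain ✓.
Strong-case (own payoff 593 − 13×12.9 = 425.3): to p=0 gives 387 → no gain ✓; to p=5.5 gives 491 − 13×5.5 = 419.5 → no gain ✓.
Weak-case (own payoff 387): to p=5.5 gives 491 − 50×5.5 = 216 → no gain ✓; to p=12.9 gives 593 − 50×12.9 = -52 → no gain ✓.
5 of the 6 constraints hold; not an equilibrium.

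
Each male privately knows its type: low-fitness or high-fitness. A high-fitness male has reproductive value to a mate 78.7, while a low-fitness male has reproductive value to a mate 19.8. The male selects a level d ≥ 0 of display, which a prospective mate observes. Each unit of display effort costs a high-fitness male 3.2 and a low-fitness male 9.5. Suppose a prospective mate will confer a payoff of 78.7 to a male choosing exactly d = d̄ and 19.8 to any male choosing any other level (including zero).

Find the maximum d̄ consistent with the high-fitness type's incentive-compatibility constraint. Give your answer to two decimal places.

18.41

Choosing d̄ yields the high-fitness type 78.7 − 3.2·d̄; choosing zero yields 19.8.
The high-fitness type is indifferent at 78.7 − 3.2·d̄ = 19.8, i.e. d̄ = (78.7 − 19.8) / 3.2 ≈ 18.41.
For any d̄ above 18.41 the high-fitness type would rather pool at zero, so separation collapses.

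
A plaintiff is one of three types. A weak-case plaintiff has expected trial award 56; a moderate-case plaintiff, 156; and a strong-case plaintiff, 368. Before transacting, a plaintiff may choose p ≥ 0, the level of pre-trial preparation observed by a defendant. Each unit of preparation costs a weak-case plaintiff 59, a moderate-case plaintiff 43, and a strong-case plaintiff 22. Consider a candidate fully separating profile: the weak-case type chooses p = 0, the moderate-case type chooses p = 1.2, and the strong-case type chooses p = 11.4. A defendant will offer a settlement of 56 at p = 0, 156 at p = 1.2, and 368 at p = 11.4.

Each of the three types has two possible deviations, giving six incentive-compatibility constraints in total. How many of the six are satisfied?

Moderate-case (own payoff 156 − 43×1.2 = 104.4): to p=0 gives 56 → no gain ✓; to p=11.4 gives 368 − 43×11.4 = -122.2 → no gain ✓.
Weak-case (own payoff 56): to p=1.2 gives 156 − 59×1.2 = 85.2 → profitable ✗; to p=11.4 gives 368 − 59×11.4 = -304.6 → no gain ✓.
Strong-case (own payoff 368 − 22×11.4 = 117.2): to p=0 gives 56 → no gain ✓; to p=1.2 gives 156 − 22×1.2 = 129.6 → profitable ✗.
4 of the 6 constraints hold; not an equilibrium.

4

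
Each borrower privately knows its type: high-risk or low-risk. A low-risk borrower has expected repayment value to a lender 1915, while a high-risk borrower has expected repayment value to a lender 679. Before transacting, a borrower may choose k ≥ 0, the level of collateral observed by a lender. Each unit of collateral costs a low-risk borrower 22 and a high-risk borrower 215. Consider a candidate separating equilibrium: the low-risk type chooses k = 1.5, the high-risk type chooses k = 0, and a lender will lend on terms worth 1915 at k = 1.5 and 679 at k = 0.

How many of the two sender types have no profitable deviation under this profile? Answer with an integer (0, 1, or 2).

High-risk type: stay at 0 → 679; mimic → 1915 − 215 × 1.5 = 1592.5. IC fails (679 < 1592.5).
Low-risk type: signal → 1915 − 22 × 1.5 = 1882; deviate to 0 → 679. IC holds (1882 ≥ 679).
1 of 2 constraints hold, so this profile is not an equilibrium.

1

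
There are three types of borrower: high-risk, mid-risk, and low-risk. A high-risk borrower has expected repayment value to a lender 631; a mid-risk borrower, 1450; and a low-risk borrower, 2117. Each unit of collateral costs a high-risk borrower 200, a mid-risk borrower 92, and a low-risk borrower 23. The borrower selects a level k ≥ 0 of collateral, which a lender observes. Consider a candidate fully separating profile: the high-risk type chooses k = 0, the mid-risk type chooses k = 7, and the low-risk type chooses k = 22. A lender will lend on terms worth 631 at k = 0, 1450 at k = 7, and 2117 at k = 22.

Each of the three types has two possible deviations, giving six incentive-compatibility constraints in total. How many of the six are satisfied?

6

Mid-risk (own payoff 1450 − 92×7 = 806): to k=0 gives 631 → no gain ✓; to k=22 gives 2117 − 92×22 = 93 → no gain ✓.
High-risk (own payoff 631): to k=7 gives 1450 − 200×7 = 50 → no gain ✓; to k=22 gives 2117 − 200×22 = -2283 → no gain ✓.
Low-risk (own payoff 2117 − 23×22 = 1611): to k=0 gives 631 → no gain ✓; to k=7 gives 1450 − 23×7 = 1289 → no gain ✓.
6 of the 6 constraints hold; this profile is a separating equilibrium.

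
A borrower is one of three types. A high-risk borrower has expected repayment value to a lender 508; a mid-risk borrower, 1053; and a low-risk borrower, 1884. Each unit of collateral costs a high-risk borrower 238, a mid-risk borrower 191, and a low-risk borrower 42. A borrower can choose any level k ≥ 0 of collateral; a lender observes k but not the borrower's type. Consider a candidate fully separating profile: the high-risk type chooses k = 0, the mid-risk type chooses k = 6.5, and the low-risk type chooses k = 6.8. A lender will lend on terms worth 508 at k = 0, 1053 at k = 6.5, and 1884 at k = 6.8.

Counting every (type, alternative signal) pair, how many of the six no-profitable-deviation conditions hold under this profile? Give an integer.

Mid-risk (own payoff 1053 − 191×6.5 = -188.5): to k=0 gives 508 → profitable ✗; to k=6.8 gives 1884 − 191×6.8 = 585.2 → profitable ✗.
High-risk (own payoff 508): to k=6.5 gives 1053 − 238×6.5 = -494 → no gain ✓; to k=6.8 gives 1884 − 238×6.8 = 265.6 → no gain ✓.
Low-risk (own payoff 1884 − 42×6.8 = 1598.4): to k=0 gives 508 → no gain ✓; to k=6.5 gives 1053 − 42×6.5 = 780 → no gain ✓.
4 of the 6 constraints hold; not an equilibrium.

4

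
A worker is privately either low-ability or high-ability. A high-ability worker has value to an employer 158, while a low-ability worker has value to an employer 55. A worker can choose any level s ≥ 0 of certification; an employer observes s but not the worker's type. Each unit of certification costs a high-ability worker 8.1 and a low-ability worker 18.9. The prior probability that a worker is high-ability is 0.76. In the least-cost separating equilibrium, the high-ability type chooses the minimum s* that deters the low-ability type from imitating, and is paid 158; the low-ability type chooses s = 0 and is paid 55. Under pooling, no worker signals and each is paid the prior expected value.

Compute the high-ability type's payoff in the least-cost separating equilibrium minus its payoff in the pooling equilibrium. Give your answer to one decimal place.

Least-cost separating signal: s* solves 55 = 158 − 18.9·s*, so s* = (158 − 55)/18.9 ≈ 5.4497.
High-ability type's separating payoff: 158 − 8.1 × s* = 158 − 8.1 × (158 − 55)/18.9 = 158 − 834.3/18.9 ≈ 113.857.
Pooling payoff: 0.76 × 158 + 0.24 × 55 = 133.28.
Difference: 113.857 − 133.28 = -19.423, i.e. -19.4 to one decimal place.
The high-ability type would prefer the pooling outcome.

-19.4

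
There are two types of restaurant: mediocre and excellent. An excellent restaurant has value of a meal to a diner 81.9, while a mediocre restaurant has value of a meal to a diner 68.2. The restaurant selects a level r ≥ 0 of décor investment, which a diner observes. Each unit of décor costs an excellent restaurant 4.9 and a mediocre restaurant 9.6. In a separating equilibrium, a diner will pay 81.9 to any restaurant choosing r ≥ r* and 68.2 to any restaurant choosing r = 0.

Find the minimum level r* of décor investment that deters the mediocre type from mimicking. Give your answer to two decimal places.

1.43

A mediocre restaurant choosing r = 0 receives 68.2.
Imitating at r* instead would pay 81.9 at cost 9.6·r*, netting 81.9 − 9.6·r*.
Indifference: 68.2 = 81.9 − 9.6·r*, so r* = (81.9 − 68.2) / 9.6 ≈ 1.43.
This is the mediocre type's binding incentive-compatibility constraint; any r ≥ 1.43 sustains separation on that side.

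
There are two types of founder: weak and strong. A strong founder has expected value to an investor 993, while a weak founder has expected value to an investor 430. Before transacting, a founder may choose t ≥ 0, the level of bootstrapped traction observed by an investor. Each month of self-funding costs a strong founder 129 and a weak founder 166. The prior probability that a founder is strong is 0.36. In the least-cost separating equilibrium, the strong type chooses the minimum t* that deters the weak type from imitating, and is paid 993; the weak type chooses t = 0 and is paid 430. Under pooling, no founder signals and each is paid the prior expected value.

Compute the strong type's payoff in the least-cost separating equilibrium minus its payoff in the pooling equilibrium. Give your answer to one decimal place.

Least-cost separating signal: t* solves 430 = 993 − 166·t*, so t* = (993 − 430)/166 ≈ 3.3916.
Strong type's separating payoff: 993 − 129 × t* = 993 − 129 × (993 − 430)/166 = 993 − 72627/166 ≈ 555.488.
Pooling payoff: 0.36 × 993 + 0.64 × 430 = 632.68.
Difference: 555.488 − 632.68 = -77.192, i.e. -77.2 to one decimal place.
The strong type would prefer the pooling outcome.

-77.2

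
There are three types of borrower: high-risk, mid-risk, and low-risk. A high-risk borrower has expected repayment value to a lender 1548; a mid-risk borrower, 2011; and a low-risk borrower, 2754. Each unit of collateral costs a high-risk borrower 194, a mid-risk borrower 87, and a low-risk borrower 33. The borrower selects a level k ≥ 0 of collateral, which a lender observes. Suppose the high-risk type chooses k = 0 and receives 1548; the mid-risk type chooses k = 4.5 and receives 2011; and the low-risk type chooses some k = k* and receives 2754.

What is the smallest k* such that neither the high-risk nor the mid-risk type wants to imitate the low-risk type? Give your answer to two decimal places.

High-risk type (on-path payoff 1548) won't mimic when 1548 ≥ 2754 − 194·k*, i.e. k* ≥ 6.22.
Mid-risk type (on-path payoff 2011 − 87×4.5 = 1619.5) won't mimic when 1619.5 ≥ 2754 − 87·k*, i.e. k* ≥ 13.04.
Both must hold, so k* = max(6.22, 13.04) = 13.04. The mid-risk type's constraint binds.

13.04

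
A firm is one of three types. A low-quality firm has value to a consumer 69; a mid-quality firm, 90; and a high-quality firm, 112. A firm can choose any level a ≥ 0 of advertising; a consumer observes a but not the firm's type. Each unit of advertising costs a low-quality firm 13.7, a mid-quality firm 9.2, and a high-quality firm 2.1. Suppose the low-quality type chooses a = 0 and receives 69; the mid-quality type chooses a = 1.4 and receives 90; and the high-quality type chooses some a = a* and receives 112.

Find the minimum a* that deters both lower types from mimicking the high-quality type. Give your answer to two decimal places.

Low-quality type (on-path payoff 69) won't mimic when 69 ≥ 112 − 13.7·a*, i.e. a* ≥ 3.14.
Mid-quality type (on-path payoff 90 − 9.2×1.4 = 77.12) won't mimic when 77.12 ≥ 112 − 9.2·a*, i.e. a* ≥ 3.79.
Both must hold, so a* = max(3.14, 3.79) = 3.79. The mid-quality type's constraint binds.

3.79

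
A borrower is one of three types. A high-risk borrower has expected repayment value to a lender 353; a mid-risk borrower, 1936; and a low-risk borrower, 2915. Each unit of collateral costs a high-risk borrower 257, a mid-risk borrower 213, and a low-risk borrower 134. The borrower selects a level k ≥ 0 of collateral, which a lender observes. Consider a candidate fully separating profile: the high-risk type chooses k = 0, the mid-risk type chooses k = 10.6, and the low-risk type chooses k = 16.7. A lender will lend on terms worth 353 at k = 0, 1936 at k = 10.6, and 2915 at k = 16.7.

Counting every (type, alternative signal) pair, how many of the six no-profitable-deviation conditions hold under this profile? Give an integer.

Low-risk (own payoff 2915 − 134×16.7 = 677.2): to k=0 gives 353 → no gain ✓; to k=10.6 gives 1936 − 134×10.6 = 515.6 → no gain ✓.
High-risk (own payoff 353): to k=10.6 gives 1936 − 257×10.6 = -788.2 → no gain ✓; to k=16.7 gives 2915 − 257×16.7 = -1376.9 → no gain ✓.
Mid-risk (own payoff 1936 − 213×10.6 = -321.8): to k=0 gives 353 → profitable ✗; to k=16.7 gives 2915 − 213×16.7 = -642.1 → no gain ✓.
5 of the 6 constraints hold; not an equilibrium.

5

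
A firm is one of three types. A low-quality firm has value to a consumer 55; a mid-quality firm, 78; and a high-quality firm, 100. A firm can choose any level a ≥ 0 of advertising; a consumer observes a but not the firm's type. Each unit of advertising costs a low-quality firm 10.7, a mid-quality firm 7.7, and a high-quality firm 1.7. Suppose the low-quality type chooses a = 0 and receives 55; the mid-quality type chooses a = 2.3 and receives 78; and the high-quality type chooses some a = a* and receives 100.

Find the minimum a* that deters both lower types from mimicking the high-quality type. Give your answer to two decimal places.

Low-quality type (on-path payoff 55) won't mimic when 55 ≥ 100 − 10.7·a*, i.e. a* ≥ 4.21.
Mid-quality type (on-path payoff 78 − 7.7×2.3 = 60.29) won't mimic when 60.29 ≥ 100 − 7.7·a*, i.e. a* ≥ 5.16.
Both must hold, so a* = max(4.21, 5.16) = 5.16. The mid-quality type's constraint binds.

5.16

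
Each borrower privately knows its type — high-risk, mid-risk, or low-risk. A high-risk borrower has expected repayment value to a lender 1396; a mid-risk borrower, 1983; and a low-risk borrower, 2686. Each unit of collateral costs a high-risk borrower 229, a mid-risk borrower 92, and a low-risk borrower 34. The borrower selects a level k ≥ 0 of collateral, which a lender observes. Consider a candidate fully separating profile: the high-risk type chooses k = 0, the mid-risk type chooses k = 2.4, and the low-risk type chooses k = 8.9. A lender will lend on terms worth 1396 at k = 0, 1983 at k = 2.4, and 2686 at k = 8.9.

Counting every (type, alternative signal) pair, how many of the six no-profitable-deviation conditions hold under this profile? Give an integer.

High-risk (own payoff 1396): to k=2.4 gives 1983 − 229×2.4 = 1433.4 → profitable ✗; to k=8.9 gives 2686 − 229×8.9 = 647.9 → no gain ✓.
Mid-risk (own payoff 1983 − 92×2.4 = 1762.2): to k=0 gives 1396 → no gain ✓; to k=8.9 gives 2686 − 92×8.9 = 1867.2 → profitable ✗.
Low-risk (own payoff 2686 − 34×8.9 = 2383.4): to k=0 gives 1396 → no gain ✓; to k=2.4 gives 1983 − 34×2.4 = 1901.4 → no gain ✓.
4 of the 6 constraints hold; not an equilibrium.

4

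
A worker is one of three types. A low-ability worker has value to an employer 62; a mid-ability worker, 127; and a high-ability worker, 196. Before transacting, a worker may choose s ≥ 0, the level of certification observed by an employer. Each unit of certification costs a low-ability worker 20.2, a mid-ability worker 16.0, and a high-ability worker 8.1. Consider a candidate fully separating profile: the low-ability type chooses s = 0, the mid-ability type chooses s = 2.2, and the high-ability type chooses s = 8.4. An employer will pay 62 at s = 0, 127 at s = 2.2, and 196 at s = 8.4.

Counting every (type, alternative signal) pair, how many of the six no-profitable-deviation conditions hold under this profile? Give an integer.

5

Low-ability (own payoff 62): to s=2.2 gives 127 − 20.2×2.2 = 82.56 → profitable ✗; to s=8.4 gives 196 − 20.2×8.4 = 26.32 → no gain ✓.
Mid-ability (own payoff 127 − 16.0×2.2 = 91.8): to s=0 gives 62 → no gain ✓; to s=8.4 gives 196 − 16.0×8.4 = 61.6 → no gain ✓.
High-ability (own payoff 196 − 8.1×8.4 = 127.96): to s=0 gives 62 → no gain ✓; to s=2.2 gives 127 − 8.1×2.2 = 109.18 → no gain ✓.
5 of the 6 constraints hold; not an equilibrium.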